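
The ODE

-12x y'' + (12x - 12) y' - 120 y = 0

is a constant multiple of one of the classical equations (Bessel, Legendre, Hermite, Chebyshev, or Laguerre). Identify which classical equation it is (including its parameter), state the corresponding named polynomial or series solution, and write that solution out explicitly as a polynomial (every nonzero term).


All three coefficients share the factor -12; dividing through by -12 gives  x y'' + (1 - x) y' + 10 y = 0.
This matches the Laguerre equation x y'' + (1 - x) y' + n y = 0 with n = 10; the polynomial solution is L_10(x).
With y = sum_k a_k x^k, matching x^k gives (k+1)k a_{k+1} + (k+1) a_{k+1} - k a_k + n a_k = 0, i.e. (k+1)^2 a_{k+1} = (k - n) a_k = (k - 10) a_k. The right side vanishes at k = 10, so the series terminates at degree 10.
Standard normalization L_n(0) = 1 gives a_0 = 1. Work upward with a_{k+1} = (k - 10) a_k / (k+1)^2:
  a_1 = (0 - 10)(1) / 1^2 = -10/1 = -10
  a_2 = (1 - 10)(-10) / 2^2 = 90/4 = 45/2
  a_3 = (2 - 10)(45/2) / 3^2 = -180/9 = -20
  a_4 = (3 - 10)(-20) / 4^2 = 140/16 = 35/4
  a_5 = (4 - 10)(35/4) / 5^2 = (-105/2)/25 = -21/10
  a_6 = (5 - 10)(-21/10) / 6^2 = (21/2)/36 = 7/24
  a_7 = (6 - 10)(7/24) / 7^2 = (-7/6)/49 = -1/42
  a_8 = (7 - 10)(-1/42) / 8^2 = (1/14)/64 = 1/896
  a_9 = (8 - 10)(1/896) / 9^2 = (-1/448)/81 = -1/36288
  a_10 = (9 - 10)(-1/36288) / 10^2 = (1/36288)/100 = 1/3628800
Hence L_10(x) = x^10/3628800 - x^9/36288 + x^8/896 - x^7/42 + 7 x^6/24 - 21 x^5/10 + 35 x^4/4 - 20 x^3 + 45 x^2/2 - 10 x + 1.

L_10(x); series = x^10/3628800 - x^9/36288 + x^8/896 - x^7/42 + 7 x^6/24 - 21 x^5/10 + 35 x^4/4 - 20 x^3 + 45 x^2/2 - 10 x + 1


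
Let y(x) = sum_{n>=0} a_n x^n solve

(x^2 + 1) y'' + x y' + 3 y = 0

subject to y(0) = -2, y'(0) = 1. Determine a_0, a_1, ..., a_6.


Ansatz: y(x) = sum_{n>=0} a_n x^n, so y'(x) = sum_{n>=1} n a_n x^(n-1) and y''(x) = sum_{n>=2} n(n-1) a_n x^(n-2).
Substitute into P(x) y'' + Q(x) y' + R(x) y = 0 with P(x) = x^2 + 1, Q(x) = x, R(x) = 3, and match powers of x.
Initial conditions: a_0 = -2, a_1 = 1.
Setting the coefficient of each power of x to zero and solving order by order (substituting the coefficients already found):
  x^0: 2 a_2 + 3 a_0 = 0  ->  2 a_2 = -3 a_0 = 6  ->  a_2 = 3
  x^1: 6 a_3 + 4 a_1 = 0  ->  6 a_3 = -4 a_1 = -4  ->  a_3 = -2/3
  x^2: 12 a_4 + 7 a_2 = 0  ->  12 a_4 = -7 a_2 = -21  ->  a_4 = -7/4
  x^3: 20 a_5 + 12 a_3 = 0  ->  20 a_5 = -12 a_3 = 8  ->  a_5 = 2/5
  x^4: 30 a_6 + 19 a_4 = 0  ->  30 a_6 = -19 a_4 = 133/4  ->  a_6 = 133/120
Truncated series: y(x) = -2 + x + 3 x^2 - (2/3) x^3 - (7/4) x^4 + (2/5) x^5 + (133/120) x^6 + O(x^7).

a_0 = -2; a_1 = 1; a_2 = 3; a_3 = -2/3; a_4 = -7/4; a_5 = 2/5; a_6 = 133/120


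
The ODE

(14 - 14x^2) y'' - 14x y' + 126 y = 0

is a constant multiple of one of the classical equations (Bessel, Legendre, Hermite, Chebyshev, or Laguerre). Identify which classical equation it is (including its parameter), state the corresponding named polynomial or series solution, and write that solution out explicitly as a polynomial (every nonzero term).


All three coefficients share the factor 14; dividing through by 14 gives  (1 - x^2) y'' - x y' + 9 y = 0.
This matches the Chebyshev equation (1 - x^2) y'' - x y' + n^2 y = 0 (note the -x y' term, not -2x y') with n^2 = 9, so n = 3; the polynomial solution is T_3(x).
With y = sum_k a_k x^k, matching x^k gives (k+2)(k+1) a_{k+2} = (k^2 - n^2) a_k = (k - 3)(k + 3) a_k. The right side vanishes at k = 3, so the series with the parity of 3 terminates at degree 3.
Standard normalization: leading coefficient of T_n is 2^(n-1), so a_3 = 2^2 = 4. Work downward with a_k = (k+1)(k+2) a_{k+2} / ((k - 3)(k + 3)):
  a_1 = (2)(3)(4) / ((1 - 3)(1 + 3)) = 24/(-8) = -3
Hence T_3(x) = 4 x^3 - 3 x.

T_3(x); series = 4 x^3 - 3 x


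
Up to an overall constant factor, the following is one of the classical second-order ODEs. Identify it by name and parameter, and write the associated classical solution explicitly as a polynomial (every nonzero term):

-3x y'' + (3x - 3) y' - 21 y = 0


All three coefficients share the factor -3; dividing through by -3 gives  x y'' + (1 - x) y' + 7 y = 0.
This matches the Laguerre equation x y'' + (1 - x) y' + n y = 0 with n = 7; the polynomial solution is L_7(x).
With y = sum_k a_k x^k, matching x^k gives (k+1)k a_{k+1} + (k+1) a_{k+1} - k a_k + n a_k = 0, i.e. (k+1)^2 a_{k+1} = (k - n) a_k = (k - 7) a_k. The right side vanishes at k = 7, so the series terminates at degree 7.
Standard normalization L_n(0) = 1 gives a_0 = 1. Work upward with a_{k+1} = (k - 7) a_k / (k+1)^2:
  a_1 = (0 - 7)(1) / 1^2 = -7/1 = -7
  a_2 = (1 - 7)(-7) / 2^2 = 42/4 = 21/2
  a_3 = (2 - 7)(21/2) / 3^2 = (-105/2)/9 = -35/6
  a_4 = (3 - 7)(-35/6) / 4^2 = (70/3)/16 = 35/24
  a_5 = (4 - 7)(35/24) / 5^2 = (-35/8)/25 = -7/40
  a_6 = (5 - 7)(-7/40) / 6^2 = (7/20)/36 = 7/720
  a_7 = (6 - 7)(7/720) / 7^2 = (-7/720)/49 = -1/5040
Hence L_7(x) = -x^7/5040 + 7 x^6/720 - 7 x^5/40 + 35 x^4/24 - 35 x^3/6 + 21 x^2/2 - 7 x + 1.

L_7(x); series = -x^7/5040 + 7 x^6/720 - 7 x^5/40 + 35 x^4/24 - 35 x^3/6 + 21 x^2/2 - 7 x + 1


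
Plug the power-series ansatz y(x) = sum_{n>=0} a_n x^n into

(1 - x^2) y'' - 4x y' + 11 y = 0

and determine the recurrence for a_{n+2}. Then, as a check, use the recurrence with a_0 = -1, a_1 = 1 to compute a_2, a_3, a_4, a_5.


Substitute y = sum_n a_n x^n.
(1 - 1 x^2) y'' contributes (n+2)(n+1) a_{n+2} - n(n-1) a_n at x^n.
-4 x y'(x) contributes -4 n a_n at x^n.
11 y(x) contributes 11 a_n at x^n.
Matching x^n: (n+2)(n+1) a_{n+2} + (-n(n-1) - 4 n + 11) a_n = 0.
Thus a_{n+2} = (n(n-1) + 4 n - 11) / ((n+1)(n+2)) * a_n.

Check with a_0 = -1, a_1 = 1 (apply the recurrence for n = 0, 1, 2, 3): a_0 = -1, a_1 = 1, a_2 = 11/2, a_3 = -7/6, a_4 = -11/24, a_5 = -49/120.

a_(n+2) = (n(n-1) + 4 n - 11) / ((n+1)(n+2)) * a_n; check: a_0 = -1, a_1 = 1, a_2 = 11/2, a_3 = -7/6, a_4 = -11/24, a_5 = -49/120


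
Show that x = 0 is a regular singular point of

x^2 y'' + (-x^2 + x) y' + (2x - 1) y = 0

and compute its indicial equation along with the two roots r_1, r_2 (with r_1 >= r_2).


Divide by x^2 to reach normal form y'' + P_1(x) y' + P_2(x) y = 0 with P_1(x) = -1 + 1/x and P_2(x) = 2/x - 1/x^2.
x = 0 is a singular point because the y'-coefficient -1 + 1/x has a pole at x = 0 and the y-coefficient 2/x - 1/x^2 has a pole at x = 0.
It is a regular singular point because x P_1(x) = p(x) = 1 - x and x^2 P_2(x) = q(x) = 2x - 1 are polynomials, hence analytic at x = 0.
p(0) = 1,  q(0) = -1.
Indicial equation: r(r-1) + p(0) r + q(0) = 0, i.e. r^2 + (p(0) - 1) r + q(0) = 0, i.e. r^2 - 1 = 0.
Discriminant: (0)^2 - 4(-1) = 4, so r = (0 ± 2)/2.
Solving: r_1 = 1, r_2 = -1.

indicial: r^2 - 1 = 0; roots r_1 = 1, r_2 = -1


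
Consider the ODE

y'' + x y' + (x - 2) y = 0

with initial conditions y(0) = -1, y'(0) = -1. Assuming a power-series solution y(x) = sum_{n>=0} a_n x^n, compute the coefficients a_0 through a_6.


Ansatz: y(x) = sum_{n>=0} a_n x^n, so y'(x) = sum_{n>=1} n a_n x^(n-1) and y''(x) = sum_{n>=2} n(n-1) a_n x^(n-2).
Substitute into P(x) y'' + Q(x) y' + R(x) y = 0 with P(x) = 1, Q(x) = x, R(x) = x - 2, and match powers of x.
Initial conditions: a_0 = -1, a_1 = -1.
Setting the coefficient of each power of x to zero and solving order by order (substituting the coefficients already found):
  x^0: 2 a_2 - 2 a_0 = 0  ->  2 a_2 = 2 a_0 = -2  ->  a_2 = -1
  x^1: 6 a_3 - a_1 + a_0 = 0  ->  6 a_3 = a_1 - a_0 = 0  ->  a_3 = 0
  x^2: 12 a_4 + a_1 = 0  ->  12 a_4 = -a_1 = 1  ->  a_4 = 1/12
  x^3: 20 a_5 + a_3 + a_2 = 0  ->  20 a_5 = -a_3 - a_2 = 1  ->  a_5 = 1/20
  x^4: 30 a_6 + 2 a_4 + a_3 = 0  ->  30 a_6 = -2 a_4 - a_3 = -1/6  ->  a_6 = -1/180
Truncated series: y(x) = -1 - x - x^2 + (1/12) x^4 + (1/20) x^5 - (1/180) x^6 + O(x^7).

a_0 = -1; a_1 = -1; a_2 = -1; a_3 = 0; a_4 = 1/12; a_5 = 1/20; a_6 = -1/180


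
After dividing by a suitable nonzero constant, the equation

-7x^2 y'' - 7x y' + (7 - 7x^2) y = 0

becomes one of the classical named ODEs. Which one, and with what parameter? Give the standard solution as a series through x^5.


All three coefficients share the factor -7; dividing through by -7 gives  x^2 y'' + x y' + (x^2 - 1) y = 0.
This matches the Bessel equation x^2 y'' + x y' + (x^2 - nu^2) y = 0 with nu^2 = 1, so nu = 1; the solution bounded at x = 0 is J_1(x).
Frobenius at x = 0: indicial roots ±nu; for r = nu the recurrence k(k + 2nu) c_k = -c_{k-2} gives the standard series J_nu(x) = sum_{k>=0} (-1)^k / (k! (k+nu)!) (x/2)^(2k+nu). Evaluate the first 3 terms:
  k = 0: (-1)^0 / (0! * 1! * 2^1) x^1 = 1/(1*1*2) x^1 = (1/2) x^1
  k = 1: (-1)^1 / (1! * 2! * 2^3) x^3 = -1/(1*2*8) x^3 = (-1/16) x^3
  k = 2: (-1)^2 / (2! * 3! * 2^5) x^5 = 1/(2*6*32) x^5 = (1/384) x^5
Hence J_1(x) = x^5/384 - x^3/16 + x/2 + ....

J_1(x); series = x^5/384 - x^3/16 + x/2


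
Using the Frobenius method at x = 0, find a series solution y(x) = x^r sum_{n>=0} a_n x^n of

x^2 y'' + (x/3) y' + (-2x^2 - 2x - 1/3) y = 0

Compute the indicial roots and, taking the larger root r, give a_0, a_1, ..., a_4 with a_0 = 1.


Write in Frobenius form y'' + (p(x)/x) y' + (q(x)/x^2) y = 0:
  p(x) = 1/3,  q(x) = -2x^2 - 2x - 1/3.
Indicial equation: r(r-1) + (1/3) r + (-1/3) = 0 -> roots r_1 = 1, r_2 = -1/3.
Take r = r_1 = 1. Let y(x) = x^r sum_{n>=0} a_n x^n with a_0 = 1.
Substitute y = x^r sum a_n x^n and match x^{r+n}. The recurrence is
  D(n) a_n - 2 a_{n-1} - 2 a_{n-2} = 0,  where D(n) = (r+n)(r+n-1) + (1/3)(r+n) + (-1/3).
  a_n = [2 a_{n-1} + 2 a_{n-2}] / D(n).
Since the indicial polynomial factors as (r - r_1)(r - r_2), D(n) = (r_1 + n - r_1)(r_1 + n - r_2) = n(n + 4/3).
Evaluating step by step (a_0 = 1):
  n = 1: D(1) = 1(1 + 4/3) = 7/3; numerator = 2(1) = 2; a_1 = (2)/(7/3) = 6/7
  n = 2: D(2) = 2(2 + 4/3) = 20/3; numerator = 2(6/7) + 2(1) = 26/7; a_2 = (26/7)/(20/3) = 39/70
  n = 3: D(3) = 3(3 + 4/3) = 13; numerator = 2(39/70) + 2(6/7) = 99/35; a_3 = (99/35)/(13) = 99/455
  n = 4: D(4) = 4(4 + 4/3) = 64/3; numerator = 2(99/455) + 2(39/70) = 141/91; a_4 = (141/91)/(64/3) = 423/5824

r = 1; a_0 = 1; a_1 = 6/7; a_2 = 39/70; a_3 = 99/455; a_4 = 423/5824


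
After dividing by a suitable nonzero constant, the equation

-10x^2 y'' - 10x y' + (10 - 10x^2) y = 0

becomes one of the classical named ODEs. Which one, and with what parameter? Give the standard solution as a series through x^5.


All three coefficients share the factor -10; dividing through by -10 gives  x^2 y'' + x y' + (x^2 - 1) y = 0.
This matches the Bessel equation x^2 y'' + x y' + (x^2 - nu^2) y = 0 with nu^2 = 1, so nu = 1; the solution bounded at x = 0 is J_1(x).
Frobenius at x = 0: indicial roots ±nu; for r = nu the recurrence k(k + 2nu) c_k = -c_{k-2} gives the standard series J_nu(x) = sum_{k>=0} (-1)^k / (k! (k+nu)!) (x/2)^(2k+nu). Evaluate the first 3 terms:
  k = 0: (-1)^0 / (0! * 1! * 2^1) x^1 = 1/(1*1*2) x^1 = (1/2) x^1
  k = 1: (-1)^1 / (1! * 2! * 2^3) x^3 = -1/(1*2*8) x^3 = (-1/16) x^3
  k = 2: (-1)^2 / (2! * 3! * 2^5) x^5 = 1/(2*6*32) x^5 = (1/384) x^5
Hence J_1(x) = x^5/384 - x^3/16 + x/2 + ....

J_1(x); series = x^5/384 - x^3/16 + x/2


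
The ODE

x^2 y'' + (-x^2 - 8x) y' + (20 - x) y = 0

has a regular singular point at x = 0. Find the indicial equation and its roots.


Divide by x^2 to reach normal form y'' + P_1(x) y' + P_2(x) y = 0 with P_1(x) = -1 - 8/x and P_2(x) = -1/x + 20/x^2.
x = 0 is a singular point because the y'-coefficient -1 - 8/x has a pole at x = 0 and the y-coefficient -1/x + 20/x^2 has a pole at x = 0.
It is a regular singular point because x P_1(x) = p(x) = -x - 8 and x^2 P_2(x) = q(x) = 20 - x are polynomials, hence analytic at x = 0.
p(0) = -8,  q(0) = 20.
Indicial equation: r(r-1) + p(0) r + q(0) = 0, i.e. r^2 + (p(0) - 1) r + q(0) = 0, i.e. r^2 - 9 r + 20 = 0.
Discriminant: (-9)^2 - 4(20) = 1, so r = (9 ± 1)/2.
Solving: r_1 = 5, r_2 = 4.

indicial: r^2 - 9 r + 20 = 0; roots r_1 = 5, r_2 = 4


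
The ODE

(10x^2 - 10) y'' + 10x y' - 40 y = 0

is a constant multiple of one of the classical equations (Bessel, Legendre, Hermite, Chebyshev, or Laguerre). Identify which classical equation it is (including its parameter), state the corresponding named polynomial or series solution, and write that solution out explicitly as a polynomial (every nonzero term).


All three coefficients share the factor -10; dividing through by -10 gives  (1 - x^2) y'' - x y' + 4 y = 0.
This matches the Chebyshev equation (1 - x^2) y'' - x y' + n^2 y = 0 (note the -x y' term, not -2x y') with n^2 = 4, so n = 2; the polynomial solution is T_2(x).
With y = sum_k a_k x^k, matching x^k gives (k+2)(k+1) a_{k+2} = (k^2 - n^2) a_k = (k - 2)(k + 2) a_k. The right side vanishes at k = 2, so the series with the parity of 2 terminates at degree 2.
Standard normalization: leading coefficient of T_n is 2^(n-1), so a_2 = 2^1 = 2. Work downward with a_k = (k+1)(k+2) a_{k+2} / ((k - 2)(k + 2)):
  a_0 = (1)(2)(2) / ((0 - 2)(0 + 2)) = 4/(-4) = -1
Hence T_2(x) = 2 x^2 - 1.

T_2(x); series = 2 x^2 - 1


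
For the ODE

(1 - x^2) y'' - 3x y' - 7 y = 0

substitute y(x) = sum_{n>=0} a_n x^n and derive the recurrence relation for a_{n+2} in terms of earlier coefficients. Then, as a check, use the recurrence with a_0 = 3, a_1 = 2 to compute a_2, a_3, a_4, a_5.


Substitute y = sum_n a_n x^n.
(1 - 1 x^2) y'' contributes (n+2)(n+1) a_{n+2} - n(n-1) a_n at x^n.
-3 x y'(x) contributes -3 n a_n at x^n.
-7 y(x) contributes -7 a_n at x^n.
Matching x^n: (n+2)(n+1) a_{n+2} + (-n(n-1) - 3 n - 7) a_n = 0.
Thus a_{n+2} = (n(n-1) + 3 n + 7) / ((n+1)(n+2)) * a_n.

Check with a_0 = 3, a_1 = 2 (apply the recurrence for n = 0, 1, 2, 3): a_0 = 3, a_1 = 2, a_2 = 21/2, a_3 = 10/3, a_4 = 105/8, a_5 = 11/3.

a_(n+2) = (n(n-1) + 3 n + 7) / ((n+1)(n+2)) * a_n; check: a_0 = 3, a_1 = 2, a_2 = 21/2, a_3 = 10/3, a_4 = 105/8, a_5 = 11/3


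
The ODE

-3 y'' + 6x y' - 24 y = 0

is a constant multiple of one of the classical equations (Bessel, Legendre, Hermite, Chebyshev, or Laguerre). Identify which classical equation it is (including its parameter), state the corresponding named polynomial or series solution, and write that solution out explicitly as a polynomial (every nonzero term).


All three coefficients share the factor -3; dividing through by -3 gives  y'' - 2x y' + 8 y = 0.
This matches the Hermite equation y'' - 2x y' + 2n y = 0 with 2n = 8, so n = 4; the polynomial solution is H_4(x).
With y = sum_k a_k x^k, matching x^k gives (k+2)(k+1) a_{k+2} = 2(k - n) a_k = 2(k - 4) a_k. The right side vanishes at k = 4, so the series with the parity of 4 terminates at degree 4.
Standard normalization: leading coefficient of H_n is 2^n, so a_4 = 2^4 = 16. Work downward with a_k = (k+1)(k+2) a_{k+2} / (2(k - n)):
  a_2 = (3)(4)(16) / (2(2 - 4)) = 192/(-4) = -48
  a_0 = (1)(2)(-48) / (2(0 - 4)) = -96/(-8) = 12
Hence H_4(x) = 16 x^4 - 48 x^2 + 12.

H_4(x); series = 16 x^4 - 48 x^2 + 12


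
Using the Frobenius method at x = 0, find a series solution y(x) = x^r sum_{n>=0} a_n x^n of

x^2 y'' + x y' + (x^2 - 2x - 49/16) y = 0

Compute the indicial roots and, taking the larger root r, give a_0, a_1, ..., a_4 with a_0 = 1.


Write in Frobenius form y'' + (p(x)/x) y' + (q(x)/x^2) y = 0:
  p(x) = 1,  q(x) = x^2 - 2x - 49/16.
Indicial equation: r(r-1) + (1) r + (-49/16) = 0 -> roots r_1 = 7/4, r_2 = -7/4.
Take r = r_1 = 7/4. Let y(x) = x^r sum_{n>=0} a_n x^n with a_0 = 1.
Substitute y = x^r sum a_n x^n and match x^{r+n}. The recurrence is
  D(n) a_n - 2 a_{n-1} + 1 a_{n-2} = 0,  where D(n) = (r+n)(r+n-1) + (1)(r+n) + (-49/16).
  a_n = [2 a_{n-1} - 1 a_{n-2}] / D(n).
Since the indicial polynomial factors as (r - r_1)(r - r_2), D(n) = (r_1 + n - r_1)(r_1 + n - r_2) = n(n + 7/2).
Evaluating step by step (a_0 = 1):
  n = 1: D(1) = 1(1 + 7/2) = 9/2; numerator = 2(1) = 2; a_1 = (2)/(9/2) = 4/9
  n = 2: D(2) = 2(2 + 7/2) = 11; numerator = 2(4/9) - 1(1) = -1/9; a_2 = (-1/9)/(11) = -1/99
  n = 3: D(3) = 3(3 + 7/2) = 39/2; numerator = 2(-1/99) - 1(4/9) = -46/99; a_3 = (-46/99)/(39/2) = -92/3861
  n = 4: D(4) = 4(4 + 7/2) = 30; numerator = 2(-92/3861) - 1(-1/99) = -145/3861; a_4 = (-145/3861)/(30) = -29/23166

r = 7/4; a_0 = 1; a_1 = 4/9; a_2 = -1/99; a_3 = -92/3861; a_4 = -29/23166


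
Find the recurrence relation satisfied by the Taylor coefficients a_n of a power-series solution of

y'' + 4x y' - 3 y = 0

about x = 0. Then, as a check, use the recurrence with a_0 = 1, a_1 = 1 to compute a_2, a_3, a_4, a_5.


Substitute y = sum_n a_n x^n.
y''(x) has coefficient (n+2)(n+1) a_{n+2} at x^n;
4 x y'(x) has coefficient 4 n a_n at x^n (shift);
-3 y(x) has coefficient -3 a_n at x^n.
Matching x^n: (n+2)(n+1) a_{n+2} + (4n - 3) a_n = 0.
Thus a_{n+2} = (-4n + 3) / ((n+1)(n+2)) * a_n.

Check with a_0 = 1, a_1 = 1 (apply the recurrence for n = 0, 1, 2, 3): a_0 = 1, a_1 = 1, a_2 = 3/2, a_3 = -1/6, a_4 = -5/8, a_5 = 3/40.

a_(n+2) = (-4n + 3) / ((n+1)(n+2)) * a_n; check: a_0 = 1, a_1 = 1, a_2 = 3/2, a_3 = -1/6, a_4 = -5/8, a_5 = 3/40


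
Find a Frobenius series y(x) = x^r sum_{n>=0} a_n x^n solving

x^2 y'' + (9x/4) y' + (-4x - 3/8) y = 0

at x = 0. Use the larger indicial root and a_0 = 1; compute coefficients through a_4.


Write in Frobenius form y'' + (p(x)/x) y' + (q(x)/x^2) y = 0:
  p(x) = 9/4,  q(x) = -4x - 3/8.
Indicial equation: r(r-1) + (9/4) r + (-3/8) = 0 -> roots r_1 = 1/4, r_2 = -3/2.
Take r = r_1 = 1/4. Let y(x) = x^r sum_{n>=0} a_n x^n with a_0 = 1.
Substitute y = x^r sum a_n x^n and match x^{r+n}. The recurrence is
  D(n) a_n - 4 a_{n-1} = 0,  where D(n) = (r+n)(r+n-1) + (9/4)(r+n) + (-3/8).
  a_n = 4 / D(n) * a_{n-1}.
Since the indicial polynomial factors as (r - r_1)(r - r_2), D(n) = (r_1 + n - r_1)(r_1 + n - r_2) = n(n + 7/4).
Evaluating step by step (a_0 = 1):
  n = 1: D(1) = 1(1 + 7/4) = 11/4; numerator = 4(1) = 4; a_1 = (4)/(11/4) = 16/11
  n = 2: D(2) = 2(2 + 7/4) = 15/2; numerator = 4(16/11) = 64/11; a_2 = (64/11)/(15/2) = 128/165
  n = 3: D(3) = 3(3 + 7/4) = 57/4; numerator = 4(128/165) = 512/165; a_3 = (512/165)/(57/4) = 2048/9405
  n = 4: D(4) = 4(4 + 7/4) = 23; numerator = 4(2048/9405) = 8192/9405; a_4 = (8192/9405)/(23) = 8192/216315

r = 1/4; a_0 = 1; a_1 = 16/11; a_2 = 128/165; a_3 = 2048/9405; a_4 = 8192/216315


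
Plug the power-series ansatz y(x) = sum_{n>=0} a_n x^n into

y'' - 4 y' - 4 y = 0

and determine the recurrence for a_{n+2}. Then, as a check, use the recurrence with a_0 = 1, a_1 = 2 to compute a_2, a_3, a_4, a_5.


Substitute y = sum_n a_n x^n.
y''(x) has coefficient (n+2)(n+1) a_{n+2} at x^n;
-4 y'(x) has coefficient -4 (n+1) a_{n+1} at x^n;
-4 y(x) has coefficient -4 a_n at x^n.
Matching x^n: (n+2)(n+1) a_{n+2} - 4 (n+1) a_{n+1} - 4 a_n = 0.
Thus a_{n+2} = [4 (n+1) a_{n+1} + 4 a_n] / ((n+1)(n+2)).

Check with a_0 = 1, a_1 = 2 (apply the recurrence for n = 0, 1, 2, 3): a_0 = 1, a_1 = 2, a_2 = 6, a_3 = 28/3, a_4 = 34/3, a_5 = 164/15.

a_(n+2) = [4 (n+1) a_(n+1) + 4 a_n] / ((n+1)(n+2)); check: a_0 = 1, a_1 = 2, a_2 = 6, a_3 = 28/3, a_4 = 34/3, a_5 = 164/15


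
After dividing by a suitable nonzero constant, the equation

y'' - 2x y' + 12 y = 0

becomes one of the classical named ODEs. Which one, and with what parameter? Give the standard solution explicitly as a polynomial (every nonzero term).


The equation is already in a standard form:  y'' - 2x y' + 12 y = 0.
This matches the Hermite equation y'' - 2x y' + 2n y = 0 with 2n = 12, so n = 6; the polynomial solution is H_6(x).
With y = sum_k a_k x^k, matching x^k gives (k+2)(k+1) a_{k+2} = 2(k - n) a_k = 2(k - 6) a_k. The right side vanishes at k = 6, so the series with the parity of 6 terminates at degree 6.
Standard normalization: leading coefficient of H_n is 2^n, so a_6 = 2^6 = 64. Work downward with a_k = (k+1)(k+2) a_{k+2} / (2(k - n)):
  a_4 = (5)(6)(64) / (2(4 - 6)) = 1920/(-4) = -480
  a_2 = (3)(4)(-480) / (2(2 - 6)) = -5760/(-8) = 720
  a_0 = (1)(2)(720) / (2(0 - 6)) = 1440/(-12) = -120
Hence H_6(x) = 64 x^6 - 480 x^4 + 720 x^2 - 120.

H_6(x); series = 64 x^6 - 480 x^4 + 720 x^2 - 120


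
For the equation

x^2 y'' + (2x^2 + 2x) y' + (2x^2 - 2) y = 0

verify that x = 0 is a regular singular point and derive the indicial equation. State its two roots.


Divide by x^2 to reach normal form y'' + P_1(x) y' + P_2(x) y = 0 with P_1(x) = 2 + 2/x and P_2(x) = 2 - 2/x^2.
x = 0 is a singular point because the y'-coefficient 2 + 2/x has a pole at x = 0 and the y-coefficient 2 - 2/x^2 has a pole at x = 0.
It is a regular singular point because x P_1(x) = p(x) = 2x + 2 and x^2 P_2(x) = q(x) = 2x^2 - 2 are polynomials, hence analytic at x = 0.
p(0) = 2,  q(0) = -2.
Indicial equation: r(r-1) + p(0) r + q(0) = 0, i.e. r^2 + (p(0) - 1) r + q(0) = 0, i.e. r^2 + 1 r - 2 = 0.
Discriminant: (1)^2 - 4(-2) = 9, so r = (-1 ± 3)/2.
Solving: r_1 = 1, r_2 = -2.

indicial: r^2 + 1 r - 2 = 0; roots r_1 = 1, r_2 = -2


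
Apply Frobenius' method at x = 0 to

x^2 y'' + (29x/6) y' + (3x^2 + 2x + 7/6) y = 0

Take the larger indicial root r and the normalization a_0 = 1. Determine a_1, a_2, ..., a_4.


Write in Frobenius form y'' + (p(x)/x) y' + (q(x)/x^2) y = 0:
  p(x) = 29/6,  q(x) = 3x^2 + 2x + 7/6.
Indicial equation: r(r-1) + (29/6) r + (7/6) = 0 -> roots r_1 = -1/3, r_2 = -7/2.
Take r = r_1 = -1/3. Let y(x) = x^r sum_{n>=0} a_n x^n with a_0 = 1.
Substitute y = x^r sum a_n x^n and match x^{r+n}. The recurrence is
  D(n) a_n + 2 a_{n-1} + 3 a_{n-2} = 0,  where D(n) = (r+n)(r+n-1) + (29/6)(r+n) + (7/6).
  a_n = [-2 a_{n-1} - 3 a_{n-2}] / D(n).
Since the indicial polynomial factors as (r - r_1)(r - r_2), D(n) = (r_1 + n - r_1)(r_1 + n - r_2) = n(n + 19/6).
Evaluating step by step (a_0 = 1):
  n = 1: D(1) = 1(1 + 19/6) = 25/6; numerator = -2(1) = -2; a_1 = (-2)/(25/6) = -12/25
  n = 2: D(2) = 2(2 + 19/6) = 31/3; numerator = -2(-12/25) - 3(1) = -51/25; a_2 = (-51/25)/(31/3) = -153/775
  n = 3: D(3) = 3(3 + 19/6) = 37/2; numerator = -2(-153/775) - 3(-12/25) = 1422/775; a_3 = (1422/775)/(37/2) = 2844/28675
  n = 4: D(4) = 4(4 + 19/6) = 86/3; numerator = -2(2844/28675) - 3(-153/775) = 2259/5735; a_4 = (2259/5735)/(86/3) = 6777/493210

r = -1/3; a_0 = 1; a_1 = -12/25; a_2 = -153/775; a_3 = 2844/28675; a_4 = 6777/493210


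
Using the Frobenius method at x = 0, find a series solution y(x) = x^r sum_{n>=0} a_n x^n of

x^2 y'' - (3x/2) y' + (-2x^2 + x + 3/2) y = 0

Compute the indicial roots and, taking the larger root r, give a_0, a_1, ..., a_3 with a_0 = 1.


Write in Frobenius form y'' + (p(x)/x) y' + (q(x)/x^2) y = 0:
  p(x) = -3/2,  q(x) = -2x^2 + x + 3/2.
Indicial equation: r(r-1) + (-3/2) r + (3/2) = 0 -> roots r_1 = 3/2, r_2 = 1.
Take r = r_1 = 3/2. Let y(x) = x^r sum_{n>=0} a_n x^n with a_0 = 1.
Substitute y = x^r sum a_n x^n and match x^{r+n}. The recurrence is
  D(n) a_n + 1 a_{n-1} - 2 a_{n-2} = 0,  where D(n) = (r+n)(r+n-1) + (-3/2)(r+n) + (3/2).
  a_n = [-1 a_{n-1} + 2 a_{n-2}] / D(n).
Since the indicial polynomial factors as (r - r_1)(r - r_2), D(n) = (r_1 + n - r_1)(r_1 + n - r_2) = n(n + 1/2).
Evaluating step by step (a_0 = 1):
  n = 1: D(1) = 1(1 + 1/2) = 3/2; numerator = -1(1) = -1; a_1 = (-1)/(3/2) = -2/3
  n = 2: D(2) = 2(2 + 1/2) = 5; numerator = -1(-2/3) + 2(1) = 8/3; a_2 = (8/3)/(5) = 8/15
  n = 3: D(3) = 3(3 + 1/2) = 21/2; numerator = -1(8/15) + 2(-2/3) = -28/15; a_3 = (-28/15)/(21/2) = -8/45

r = 3/2; a_0 = 1; a_1 = -2/3; a_2 = 8/15; a_3 = -8/45


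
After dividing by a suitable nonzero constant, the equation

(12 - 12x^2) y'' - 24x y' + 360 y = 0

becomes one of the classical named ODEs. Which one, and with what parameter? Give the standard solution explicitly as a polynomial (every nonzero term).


All three coefficients share the factor 12; dividing through by 12 gives  (1 - x^2) y'' - 2x y' + 30 y = 0.
This matches the Legendre equation (1 - x^2) y'' - 2x y' + n(n+1) y = 0 (note the -2x y' term) with n(n+1) = 30, so n = 5; the polynomial solution is P_5(x).
With y = sum_k a_k x^k, matching x^k gives (k+2)(k+1) a_{k+2} = [k(k+1) - n(n+1)] a_k = (k - 5)(k + 6) a_k. The right side vanishes at k = 5, so the series with the parity of 5 terminates at degree 5.
Standard normalization (P_n(1) = 1): leading coefficient (2n)!/(2^n (n!)^2) = 3628800/(32*14400) = 63/8, so a_5 = 63/8. Work downward with a_k = (k+1)(k+2) a_{k+2} / ((k - 5)(k + 6)):
  a_3 = (4)(5)(63/8) / ((3 - 5)(3 + 6)) = (315/2)/(-18) = -35/4
  a_1 = (2)(3)(-35/4) / ((1 - 5)(1 + 6)) = (-105/2)/(-28) = 15/8
Hence P_5(x) = 63 x^5/8 - 35 x^3/4 + 15 x/8.

P_5(x); series = 63 x^5/8 - 35 x^3/4 + 15 x/8


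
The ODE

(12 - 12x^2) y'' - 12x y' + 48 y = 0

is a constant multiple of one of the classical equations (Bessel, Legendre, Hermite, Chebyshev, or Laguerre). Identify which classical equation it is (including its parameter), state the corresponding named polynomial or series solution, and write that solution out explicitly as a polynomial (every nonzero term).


All three coefficients share the factor 12; dividing through by 12 gives  (1 - x^2) y'' - x y' + 4 y = 0.
This matches the Chebyshev equation (1 - x^2) y'' - x y' + n^2 y = 0 (note the -x y' term, not -2x y') with n^2 = 4, so n = 2; the polynomial solution is T_2(x).
With y = sum_k a_k x^k, matching x^k gives (k+2)(k+1) a_{k+2} = (k^2 - n^2) a_k = (k - 2)(k + 2) a_k. The right side vanishes at k = 2, so the series with the parity of 2 terminates at degree 2.
Standard normalization: leading coefficient of T_n is 2^(n-1), so a_2 = 2^1 = 2. Work downward with a_k = (k+1)(k+2) a_{k+2} / ((k - 2)(k + 2)):
  a_0 = (1)(2)(2) / ((0 - 2)(0 + 2)) = 4/(-4) = -1
Hence T_2(x) = 2 x^2 - 1.

T_2(x); series = 2 x^2 - 1


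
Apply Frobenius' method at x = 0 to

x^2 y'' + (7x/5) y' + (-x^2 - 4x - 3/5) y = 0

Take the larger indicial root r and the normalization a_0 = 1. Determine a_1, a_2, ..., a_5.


Write in Frobenius form y'' + (p(x)/x) y' + (q(x)/x^2) y = 0:
  p(x) = 7/5,  q(x) = -x^2 - 4x - 3/5.
Indicial equation: r(r-1) + (7/5) r + (-3/5) = 0 -> roots r_1 = 3/5, r_2 = -1.
Take r = r_1 = 3/5. Let y(x) = x^r sum_{n>=0} a_n x^n with a_0 = 1.
Substitute y = x^r sum a_n x^n and match x^{r+n}. The recurrence is
  D(n) a_n - 4 a_{n-1} - 1 a_{n-2} = 0,  where D(n) = (r+n)(r+n-1) + (7/5)(r+n) + (-3/5).
  a_n = [4 a_{n-1} + 1 a_{n-2}] / D(n).
Since the indicial polynomial factors as (r - r_1)(r - r_2), D(n) = (r_1 + n - r_1)(r_1 + n - r_2) = n(n + 8/5).
Evaluating step by step (a_0 = 1):
  n = 1: D(1) = 1(1 + 8/5) = 13/5; numerator = 4(1) = 4; a_1 = (4)/(13/5) = 20/13
  n = 2: D(2) = 2(2 + 8/5) = 36/5; numerator = 4(20/13) + 1(1) = 93/13; a_2 = (93/13)/(36/5) = 155/156
  n = 3: D(3) = 3(3 + 8/5) = 69/5; numerator = 4(155/156) + 1(20/13) = 215/39; a_3 = (215/39)/(69/5) = 1075/2691
  n = 4: D(4) = 4(4 + 8/5) = 112/5; numerator = 4(1075/2691) + 1(155/156) = 27895/10764; a_4 = (27895/10764)/(112/5) = 19925/172224
  n = 5: D(5) = 5(5 + 8/5) = 33; numerator = 4(19925/172224) + 1(1075/2691) = 4125/4784; a_5 = (4125/4784)/(33) = 125/4784

r = 3/5; a_0 = 1; a_1 = 20/13; a_2 = 155/156; a_3 = 1075/2691; a_4 = 19925/172224; a_5 = 125/4784


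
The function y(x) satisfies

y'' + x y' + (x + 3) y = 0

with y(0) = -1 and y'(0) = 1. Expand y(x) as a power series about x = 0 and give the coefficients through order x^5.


Ansatz: y(x) = sum_{n>=0} a_n x^n, so y'(x) = sum_{n>=1} n a_n x^(n-1) and y''(x) = sum_{n>=2} n(n-1) a_n x^(n-2).
Substitute into P(x) y'' + Q(x) y' + R(x) y = 0 with P(x) = 1, Q(x) = x, R(x) = x + 3, and match powers of x.
Initial conditions: a_0 = -1, a_1 = 1.
Setting the coefficient of each power of x to zero and solving order by order (substituting the coefficients already found):
  x^0: 2 a_2 + 3 a_0 = 0  ->  2 a_2 = -3 a_0 = 3  ->  a_2 = 3/2
  x^1: 6 a_3 + 4 a_1 + a_0 = 0  ->  6 a_3 = -4 a_1 - a_0 = -3  ->  a_3 = -1/2
  x^2: 12 a_4 + 5 a_2 + a_1 = 0  ->  12 a_4 = -5 a_2 - a_1 = -17/2  ->  a_4 = -17/24
  x^3: 20 a_5 + 6 a_3 + a_2 = 0  ->  20 a_5 = -6 a_3 - a_2 = 3/2  ->  a_5 = 3/40
Truncated series: y(x) = -1 + x + (3/2) x^2 - (1/2) x^3 - (17/24) x^4 + (3/40) x^5 + O(x^6).

a_0 = -1; a_1 = 1; a_2 = 3/2; a_3 = -1/2; a_4 = -17/24; a_5 = 3/40


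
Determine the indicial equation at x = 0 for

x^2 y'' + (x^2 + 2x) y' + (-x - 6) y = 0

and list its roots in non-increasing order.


Divide by x^2 to reach normal form y'' + P_1(x) y' + P_2(x) y = 0 with P_1(x) = 1 + 2/x and P_2(x) = -1/x - 6/x^2.
x = 0 is a singular point because the y'-coefficient 1 + 2/x has a pole at x = 0 and the y-coefficient -1/x - 6/x^2 has a pole at x = 0.
It is a regular singular point because x P_1(x) = p(x) = x + 2 and x^2 P_2(x) = q(x) = -x - 6 are polynomials, hence analytic at x = 0.
p(0) = 2,  q(0) = -6.
Indicial equation: r(r-1) + p(0) r + q(0) = 0, i.e. r^2 + (p(0) - 1) r + q(0) = 0, i.e. r^2 + 1 r - 6 = 0.
Discriminant: (1)^2 - 4(-6) = 25, so r = (-1 ± 5)/2.
Solving: r_1 = 2, r_2 = -3.

indicial: r^2 + 1 r - 6 = 0; roots r_1 = 2, r_2 = -3


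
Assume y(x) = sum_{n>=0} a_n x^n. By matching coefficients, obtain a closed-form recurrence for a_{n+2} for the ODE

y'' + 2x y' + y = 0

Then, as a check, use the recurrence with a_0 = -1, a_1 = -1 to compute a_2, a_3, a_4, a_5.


Substitute y = sum_n a_n x^n.
y''(x) has coefficient (n+2)(n+1) a_{n+2} at x^n;
2 x y'(x) has coefficient 2 n a_n at x^n (shift);
y(x) has coefficient 1 a_n at x^n.
Matching x^n: (n+2)(n+1) a_{n+2} + (2n + 1) a_n = 0.
Thus a_{n+2} = (-2n - 1) / ((n+1)(n+2)) * a_n.

Check with a_0 = -1, a_1 = -1 (apply the recurrence for n = 0, 1, 2, 3): a_0 = -1, a_1 = -1, a_2 = 1/2, a_3 = 1/2, a_4 = -5/24, a_5 = -7/40.

a_(n+2) = (-2n - 1) / ((n+1)(n+2)) * a_n; check: a_0 = -1, a_1 = -1, a_2 = 1/2, a_3 = 1/2, a_4 = -5/24, a_5 = -7/40


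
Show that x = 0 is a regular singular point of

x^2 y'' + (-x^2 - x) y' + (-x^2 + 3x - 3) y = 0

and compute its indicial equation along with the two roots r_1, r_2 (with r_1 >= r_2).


Divide by x^2 to reach normal form y'' + P_1(x) y' + P_2(x) y = 0 with P_1(x) = -1 - 1/x and P_2(x) = -1 + 3/x - 3/x^2.
x = 0 is a singular point because the y'-coefficient -1 - 1/x has a pole at x = 0 and the y-coefficient -1 + 3/x - 3/x^2 has a pole at x = 0.
It is a regular singular point because x P_1(x) = p(x) = -x - 1 and x^2 P_2(x) = q(x) = -x^2 + 3x - 3 are polynomials, hence analytic at x = 0.
p(0) = -1,  q(0) = -3.
Indicial equation: r(r-1) + p(0) r + q(0) = 0, i.e. r^2 + (p(0) - 1) r + q(0) = 0, i.e. r^2 - 2 r - 3 = 0.
Discriminant: (-2)^2 - 4(-3) = 16, so r = (2 ± 4)/2.
Solving: r_1 = 3, r_2 = -1.

indicial: r^2 - 2 r - 3 = 0; roots r_1 = 3, r_2 = -1


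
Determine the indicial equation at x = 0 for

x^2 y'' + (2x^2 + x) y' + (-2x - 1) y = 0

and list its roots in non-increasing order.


Divide by x^2 to reach normal form y'' + P_1(x) y' + P_2(x) y = 0 with P_1(x) = 2 + 1/x and P_2(x) = -2/x - 1/x^2.
x = 0 is a singular point because the y'-coefficient 2 + 1/x has a pole at x = 0 and the y-coefficient -2/x - 1/x^2 has a pole at x = 0.
It is a regular singular point because x P_1(x) = p(x) = 2x + 1 and x^2 P_2(x) = q(x) = -2x - 1 are polynomials, hence analytic at x = 0.
p(0) = 1,  q(0) = -1.
Indicial equation: r(r-1) + p(0) r + q(0) = 0, i.e. r^2 + (p(0) - 1) r + q(0) = 0, i.e. r^2 - 1 = 0.
Discriminant: (0)^2 - 4(-1) = 4, so r = (0 ± 2)/2.
Solving: r_1 = 1, r_2 = -1.

indicial: r^2 - 1 = 0; roots r_1 = 1, r_2 = -1


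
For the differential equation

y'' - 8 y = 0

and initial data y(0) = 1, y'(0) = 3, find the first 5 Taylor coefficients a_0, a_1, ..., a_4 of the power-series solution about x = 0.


Ansatz: y(x) = sum_{n>=0} a_n x^n, so y'(x) = sum_{n>=1} n a_n x^(n-1) and y''(x) = sum_{n>=2} n(n-1) a_n x^(n-2).
Substitute into P(x) y'' + Q(x) y' + R(x) y = 0 with P(x) = 1, Q(x) = 0, R(x) = -8, and match powers of x.
Initial conditions: a_0 = 1, a_1 = 3.
Setting the coefficient of each power of x to zero and solving order by order (substituting the coefficients already found):
  x^0: 2 a_2 - 8 a_0 = 0  ->  2 a_2 = 8 a_0 = 8  ->  a_2 = 4
  x^1: 6 a_3 - 8 a_1 = 0  ->  6 a_3 = 8 a_1 = 24  ->  a_3 = 4
  x^2: 12 a_4 - 8 a_2 = 0  ->  12 a_4 = 8 a_2 = 32  ->  a_4 = 8/3
Truncated series: y(x) = 1 + 3 x + 4 x^2 + 4 x^3 + (8/3) x^4 + O(x^5).

a_0 = 1; a_1 = 3; a_2 = 4; a_3 = 4; a_4 = 8/3


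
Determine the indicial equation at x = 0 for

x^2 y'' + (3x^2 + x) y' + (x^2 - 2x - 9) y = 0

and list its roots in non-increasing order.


Divide by x^2 to reach normal form y'' + P_1(x) y' + P_2(x) y = 0 with P_1(x) = 3 + 1/x and P_2(x) = 1 - 2/x - 9/x^2.
x = 0 is a singular point because the y'-coefficient 3 + 1/x has a pole at x = 0 and the y-coefficient 1 - 2/x - 9/x^2 has a pole at x = 0.
It is a regular singular point because x P_1(x) = p(x) = 3x + 1 and x^2 P_2(x) = q(x) = x^2 - 2x - 9 are polynomials, hence analytic at x = 0.
p(0) = 1,  q(0) = -9.
Indicial equation: r(r-1) + p(0) r + q(0) = 0, i.e. r^2 + (p(0) - 1) r + q(0) = 0, i.e. r^2 - 9 = 0.
Discriminant: (0)^2 - 4(-9) = 36, so r = (0 ± 6)/2.
Solving: r_1 = 3, r_2 = -3.

indicial: r^2 - 9 = 0; roots r_1 = 3, r_2 = -3


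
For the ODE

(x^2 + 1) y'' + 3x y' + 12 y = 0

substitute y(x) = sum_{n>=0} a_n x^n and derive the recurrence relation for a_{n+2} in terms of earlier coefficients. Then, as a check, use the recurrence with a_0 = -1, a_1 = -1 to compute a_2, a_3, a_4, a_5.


Substitute y = sum_n a_n x^n.
(1 + 1 x^2) y'' contributes (n+2)(n+1) a_{n+2} + n(n-1) a_n at x^n.
3 x y'(x) contributes 3 n a_n at x^n.
12 y(x) contributes 12 a_n at x^n.
Matching x^n: (n+2)(n+1) a_{n+2} + (n(n-1) + 3 n + 12) a_n = 0.
Thus a_{n+2} = (-n(n-1) - 3 n - 12) / ((n+1)(n+2)) * a_n.

Check with a_0 = -1, a_1 = -1 (apply the recurrence for n = 0, 1, 2, 3): a_0 = -1, a_1 = -1, a_2 = 6, a_3 = 5/2, a_4 = -10, a_5 = -27/8.

a_(n+2) = (-n(n-1) - 3 n - 12) / ((n+1)(n+2)) * a_n; check: a_0 = -1, a_1 = -1, a_2 = 6, a_3 = 5/2, a_4 = -10, a_5 = -27/8


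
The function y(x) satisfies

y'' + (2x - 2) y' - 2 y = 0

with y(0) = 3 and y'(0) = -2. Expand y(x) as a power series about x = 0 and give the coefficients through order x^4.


Ansatz: y(x) = sum_{n>=0} a_n x^n, so y'(x) = sum_{n>=1} n a_n x^(n-1) and y''(x) = sum_{n>=2} n(n-1) a_n x^(n-2).
Substitute into P(x) y'' + Q(x) y' + R(x) y = 0 with P(x) = 1, Q(x) = 2x - 2, R(x) = -2, and match powers of x.
Initial conditions: a_0 = 3, a_1 = -2.
Setting the coefficient of each power of x to zero and solving order by order (substituting the coefficients already found):
  x^0: 2 a_2 - 2 a_1 - 2 a_0 = 0  ->  2 a_2 = 2 a_1 + 2 a_0 = 2  ->  a_2 = 1
  x^1: 6 a_3 - 4 a_2 = 0  ->  6 a_3 = 4 a_2 = 4  ->  a_3 = 2/3
  x^2: 12 a_4 - 6 a_3 + 2 a_2 = 0  ->  12 a_4 = 6 a_3 - 2 a_2 = 2  ->  a_4 = 1/6
Truncated series: y(x) = 3 - 2 x + x^2 + (2/3) x^3 + (1/6) x^4 + O(x^5).

a_0 = 3; a_1 = -2; a_2 = 1; a_3 = 2/3; a_4 = 1/6


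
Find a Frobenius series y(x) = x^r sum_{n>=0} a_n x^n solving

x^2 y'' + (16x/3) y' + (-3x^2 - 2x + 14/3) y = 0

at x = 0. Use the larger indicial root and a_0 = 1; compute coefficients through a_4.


Write in Frobenius form y'' + (p(x)/x) y' + (q(x)/x^2) y = 0:
  p(x) = 16/3,  q(x) = -3x^2 - 2x + 14/3.
Indicial equation: r(r-1) + (16/3) r + (14/3) = 0 -> roots r_1 = -2, r_2 = -7/3.
Take r = r_1 = -2. Let y(x) = x^r sum_{n>=0} a_n x^n with a_0 = 1.
Substitute y = x^r sum a_n x^n and match x^{r+n}. The recurrence is
  D(n) a_n - 2 a_{n-1} - 3 a_{n-2} = 0,  where D(n) = (r+n)(r+n-1) + (16/3)(r+n) + (14/3).
  a_n = [2 a_{n-1} + 3 a_{n-2}] / D(n).
Since the indicial polynomial factors as (r - r_1)(r - r_2), D(n) = (r_1 + n - r_1)(r_1 + n - r_2) = n(n + 1/3).
Evaluating step by step (a_0 = 1):
  n = 1: D(1) = 1(1 + 1/3) = 4/3; numerator = 2(1) = 2; a_1 = (2)/(4/3) = 3/2
  n = 2: D(2) = 2(2 + 1/3) = 14/3; numerator = 2(3/2) + 3(1) = 6; a_2 = (6)/(14/3) = 9/7
  n = 3: D(3) = 3(3 + 1/3) = 10; numerator = 2(9/7) + 3(3/2) = 99/14; a_3 = (99/14)/(10) = 99/140
  n = 4: D(4) = 4(4 + 1/3) = 52/3; numerator = 2(99/140) + 3(9/7) = 369/70; a_4 = (369/70)/(52/3) = 1107/3640

r = -2; a_0 = 1; a_1 = 3/2; a_2 = 9/7; a_3 = 99/140; a_4 = 1107/3640


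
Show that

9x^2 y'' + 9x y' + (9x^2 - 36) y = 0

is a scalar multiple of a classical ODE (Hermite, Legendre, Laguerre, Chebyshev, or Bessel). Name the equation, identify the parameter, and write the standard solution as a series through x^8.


All three coefficients share the factor 9; dividing through by 9 gives  x^2 y'' + x y' + (x^2 - 4) y = 0.
This matches the Bessel equation x^2 y'' + x y' + (x^2 - nu^2) y = 0 with nu^2 = 4, so nu = 2; the solution bounded at x = 0 is J_2(x).
Frobenius at x = 0: indicial roots ±nu; for r = nu the recurrence k(k + 2nu) c_k = -c_{k-2} gives the standard series J_nu(x) = sum_{k>=0} (-1)^k / (k! (k+nu)!) (x/2)^(2k+nu). Evaluate the first 4 terms:
  k = 0: (-1)^0 / (0! * 2! * 2^2) x^2 = 1/(1*2*4) x^2 = (1/8) x^2
  k = 1: (-1)^1 / (1! * 3! * 2^4) x^4 = -1/(1*6*16) x^4 = (-1/96) x^4
  k = 2: (-1)^2 / (2! * 4! * 2^6) x^6 = 1/(2*24*64) x^6 = (1/3072) x^6
  k = 3: (-1)^3 / (3! * 5! * 2^8) x^8 = -1/(6*120*256) x^8 = (-1/184320) x^8
Hence J_2(x) = -x^8/184320 + x^6/3072 - x^4/96 + x^2/8 + ....

J_2(x); series = -x^8/184320 + x^6/3072 - x^4/96 + x^2/8


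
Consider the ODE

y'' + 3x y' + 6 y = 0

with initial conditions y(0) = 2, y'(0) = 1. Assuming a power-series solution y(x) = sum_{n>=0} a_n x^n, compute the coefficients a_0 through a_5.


Ansatz: y(x) = sum_{n>=0} a_n x^n, so y'(x) = sum_{n>=1} n a_n x^(n-1) and y''(x) = sum_{n>=2} n(n-1) a_n x^(n-2).
Substitute into P(x) y'' + Q(x) y' + R(x) y = 0 with P(x) = 1, Q(x) = 3x, R(x) = 6, and match powers of x.
Initial conditions: a_0 = 2, a_1 = 1.
Setting the coefficient of each power of x to zero and solving order by order (substituting the coefficients already found):
  x^0: 2 a_2 + 6 a_0 = 0  ->  2 a_2 = -6 a_0 = -12  ->  a_2 = -6
  x^1: 6 a_3 + 9 a_1 = 0  ->  6 a_3 = -9 a_1 = -9  ->  a_3 = -3/2
  x^2: 12 a_4 + 12 a_2 = 0  ->  12 a_4 = -12 a_2 = 72  ->  a_4 = 6
  x^3: 20 a_5 + 15 a_3 = 0  ->  20 a_5 = -15 a_3 = 45/2  ->  a_5 = 9/8
Truncated series: y(x) = 2 + x - 6 x^2 - (3/2) x^3 + 6 x^4 + (9/8) x^5 + O(x^6).

a_0 = 2; a_1 = 1; a_2 = -6; a_3 = -3/2; a_4 = 6; a_5 = 9/8


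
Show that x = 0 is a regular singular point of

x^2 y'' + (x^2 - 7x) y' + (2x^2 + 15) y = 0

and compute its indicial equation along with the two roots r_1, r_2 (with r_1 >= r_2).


Divide by x^2 to reach normal form y'' + P_1(x) y' + P_2(x) y = 0 with P_1(x) = 1 - 7/x and P_2(x) = 2 + 15/x^2.
x = 0 is a singular point because the y'-coefficient 1 - 7/x has a pole at x = 0 and the y-coefficient 2 + 15/x^2 has a pole at x = 0.
It is a regular singular point because x P_1(x) = p(x) = x - 7 and x^2 P_2(x) = q(x) = 2x^2 + 15 are polynomials, hence analytic at x = 0.
p(0) = -7,  q(0) = 15.
Indicial equation: r(r-1) + p(0) r + q(0) = 0, i.e. r^2 + (p(0) - 1) r + q(0) = 0, i.e. r^2 - 8 r + 15 = 0.
Discriminant: (-8)^2 - 4(15) = 4, so r = (8 ± 2)/2.
Solving: r_1 = 5, r_2 = 3.

indicial: r^2 - 8 r + 15 = 0; roots r_1 = 5, r_2 = 3


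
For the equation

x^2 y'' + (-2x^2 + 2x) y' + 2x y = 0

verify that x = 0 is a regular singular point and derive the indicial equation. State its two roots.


Divide by x^2 to reach normal form y'' + P_1(x) y' + P_2(x) y = 0 with P_1(x) = -2 + 2/x and P_2(x) = 2/x.
x = 0 is a singular point because the y'-coefficient -2 + 2/x has a pole at x = 0 and the y-coefficient 2/x has a pole at x = 0.
It is a regular singular point because x P_1(x) = p(x) = 2 - 2x and x^2 P_2(x) = q(x) = 2x are polynomials, hence analytic at x = 0.
p(0) = 2,  q(0) = 0.
Indicial equation: r(r-1) + p(0) r + q(0) = 0, i.e. r^2 + (p(0) - 1) r + q(0) = 0, i.e. r^2 + 1 r = 0.
Discriminant: (1)^2 - 4(0) = 1, so r = (-1 ± 1)/2.
Solving: r_1 = 0, r_2 = -1.

indicial: r^2 + 1 r = 0; roots r_1 = 0, r_2 = -1


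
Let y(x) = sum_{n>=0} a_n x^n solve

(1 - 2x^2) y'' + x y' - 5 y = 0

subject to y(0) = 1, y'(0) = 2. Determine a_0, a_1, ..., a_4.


Ansatz: y(x) = sum_{n>=0} a_n x^n, so y'(x) = sum_{n>=1} n a_n x^(n-1) and y''(x) = sum_{n>=2} n(n-1) a_n x^(n-2).
Substitute into P(x) y'' + Q(x) y' + R(x) y = 0 with P(x) = 1 - 2x^2, Q(x) = x, R(x) = -5, and match powers of x.
Initial conditions: a_0 = 1, a_1 = 2.
Setting the coefficient of each power of x to zero and solving order by order (substituting the coefficients already found):
  x^0: 2 a_2 - 5 a_0 = 0  ->  2 a_2 = 5 a_0 = 5  ->  a_2 = 5/2
  x^1: 6 a_3 - 4 a_1 = 0  ->  6 a_3 = 4 a_1 = 8  ->  a_3 = 4/3
  x^2: 12 a_4 - 7 a_2 = 0  ->  12 a_4 = 7 a_2 = 35/2  ->  a_4 = 35/24
Truncated series: y(x) = 1 + 2 x + (5/2) x^2 + (4/3) x^3 + (35/24) x^4 + O(x^5).

a_0 = 1; a_1 = 2; a_2 = 5/2; a_3 = 4/3; a_4 = 35/24


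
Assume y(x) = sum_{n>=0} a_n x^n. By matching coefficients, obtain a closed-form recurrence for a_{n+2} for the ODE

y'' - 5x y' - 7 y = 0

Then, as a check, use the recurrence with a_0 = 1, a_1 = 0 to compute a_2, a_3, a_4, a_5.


Substitute y = sum_n a_n x^n.
y''(x) has coefficient (n+2)(n+1) a_{n+2} at x^n;
-5 x y'(x) has coefficient -5 n a_n at x^n (shift);
-7 y(x) has coefficient -7 a_n at x^n.
Matching x^n: (n+2)(n+1) a_{n+2} + (-5n - 7) a_n = 0.
Thus a_{n+2} = (5n + 7) / ((n+1)(n+2)) * a_n.

Check with a_0 = 1, a_1 = 0 (apply the recurrence for n = 0, 1, 2, 3): a_0 = 1, a_1 = 0, a_2 = 7/2, a_3 = 0, a_4 = 119/24, a_5 = 0.

a_(n+2) = (5n + 7) / ((n+1)(n+2)) * a_n; check: a_0 = 1, a_1 = 0, a_2 = 7/2, a_3 = 0, a_4 = 119/24, a_5 = 0
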